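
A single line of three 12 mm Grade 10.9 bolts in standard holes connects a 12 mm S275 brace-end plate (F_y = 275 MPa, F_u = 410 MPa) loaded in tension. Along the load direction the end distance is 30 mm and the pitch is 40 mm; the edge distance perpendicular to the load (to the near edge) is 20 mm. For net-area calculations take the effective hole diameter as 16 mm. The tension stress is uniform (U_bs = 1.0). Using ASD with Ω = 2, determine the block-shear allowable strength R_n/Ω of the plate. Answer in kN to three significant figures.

133 kN

Shear plane L_v = 30 + 2·40 = 110 mm; A_gv = 110 × 12 = 1320 mm².
A_nv = (110 − 2.5·16) × 12 = 840 mm².
A_nt = (20 − 0.5·16) × 12 = 144 mm².
0.6 F_u A_nv = 206.6 kN; 0.6 F_y A_gv = 217.8 kN → shear rupture governs the shear term.
R_n = 206.6 + 1.0 × 410 × 144 / 1000 = 265.7 kN.
Allowable strength R_n/Ω = 265.7 / 2 = 133 kN.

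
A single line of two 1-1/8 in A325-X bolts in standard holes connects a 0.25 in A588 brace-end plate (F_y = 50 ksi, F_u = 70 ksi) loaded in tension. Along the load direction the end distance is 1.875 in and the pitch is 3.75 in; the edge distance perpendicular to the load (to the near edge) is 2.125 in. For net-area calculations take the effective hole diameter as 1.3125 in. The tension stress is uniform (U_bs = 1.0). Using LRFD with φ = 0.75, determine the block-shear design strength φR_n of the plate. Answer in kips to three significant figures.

Shear plane L_v = 1.875 + 1·3.75 = 5.625 in; A_gv = 5.625 × 0.25 = 1.406 in².
A_nv = (5.625 − 1.5·1.3125) × 0.25 = 0.9141 in².
A_nt = (2.125 − 0.5·1.3125) × 0.25 = 0.3672 in².
0.6 F_u A_nv = 38.39 kips; 0.6 F_y A_gv = 42.19 kips → shear rupture governs the shear term.
R_n = 38.39 + 1.0 × 70 × 0.3672 = 64.09 kips.
Design strength φR_n = 0.75 × 64.09 = 48.1 kips.

48.1 kips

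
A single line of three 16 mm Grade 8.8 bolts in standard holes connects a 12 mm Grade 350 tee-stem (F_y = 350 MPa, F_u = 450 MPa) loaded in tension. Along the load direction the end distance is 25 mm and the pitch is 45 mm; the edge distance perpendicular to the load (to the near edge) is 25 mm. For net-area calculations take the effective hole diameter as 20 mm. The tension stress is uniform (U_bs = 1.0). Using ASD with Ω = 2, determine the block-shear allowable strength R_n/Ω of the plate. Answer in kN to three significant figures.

146 kN

Shear plane L_v = 25 + 2·45 = 115 mm; A_gv = 115 × 12 = 1380 mm².
A_nv = (115 − 2.5·20) × 12 = 780 mm².
A_nt = (25 − 0.5·20) × 12 = 180 mm².
0.6 F_u A_nv = 210.6 kN; 0.6 F_y A_gv = 289.8 kN → shear rupture governs the shear term.
R_n = 210.6 + 1.0 × 450 × 180 / 1000 = 291.6 kN.
Allowable strength R_n/Ω = 291.6 / 2 = 146 kN.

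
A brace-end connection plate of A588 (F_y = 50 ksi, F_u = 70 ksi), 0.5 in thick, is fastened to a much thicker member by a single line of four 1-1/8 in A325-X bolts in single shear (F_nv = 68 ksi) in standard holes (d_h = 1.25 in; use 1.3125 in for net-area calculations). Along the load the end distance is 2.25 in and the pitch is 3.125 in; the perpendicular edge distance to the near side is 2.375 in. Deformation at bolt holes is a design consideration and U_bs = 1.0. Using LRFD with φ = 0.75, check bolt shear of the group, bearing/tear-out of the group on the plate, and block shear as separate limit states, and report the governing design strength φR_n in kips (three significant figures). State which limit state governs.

156 kips (block shear governs)

Bolt shear: A_b = π·1.125²/4 = 0.994 in²; R_n = 68 × 0.994 × 4 × 1 = 270.4 kips → 0.75 × 270.4 = 203 kips.
Bearing: edge l_c = 1.625, r_n = 68.25 kips; interior l_c = 1.875, r_n = 78.75 kips; R_n = 68.25 + 3·78.75 = 304.5 kips → 228 kips.
Block shear: A_gv = 5.812, A_nv = 3.516, A_nt = 0.8594 in²; R_n = min(0.6F_uA_nv, 0.6F_yA_gv) + U_bs·F_u·A_nt = 207.8 kips → 156 kips.
Block shear governs: 156 kips.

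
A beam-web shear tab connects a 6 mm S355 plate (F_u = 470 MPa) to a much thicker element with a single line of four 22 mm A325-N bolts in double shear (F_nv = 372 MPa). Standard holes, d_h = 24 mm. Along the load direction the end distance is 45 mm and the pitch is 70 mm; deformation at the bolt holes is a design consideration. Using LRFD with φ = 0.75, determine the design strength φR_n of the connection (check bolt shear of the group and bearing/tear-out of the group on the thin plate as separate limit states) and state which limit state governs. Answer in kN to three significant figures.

Bolt shear: A_b = π·22²/4 = 380.1 mm²; R_n = 372 × 380.1 × 4 × 2 / 1000 = 1131 kN → 0.75 × 1131 = 848 kN.
Bearing (1.2 l_c t F_u ≤ 2.4 d t F_u): upper limit = 2.4·22·6·470 / 1000 = 148.9 kN.
  Edge l_c = 45 − 24/2 = 33 → r_n = 111.7 kN; interior l_c = 70 − 24 = 46 → r_n = 148.9 kN.
  R_n,bearing = 1·111.7 + 3·148.9 = 558.4 kN → 0.75 × 558.4 = 419 kN.
Bearing governs: 419 kN.

419 kN (bearing governs)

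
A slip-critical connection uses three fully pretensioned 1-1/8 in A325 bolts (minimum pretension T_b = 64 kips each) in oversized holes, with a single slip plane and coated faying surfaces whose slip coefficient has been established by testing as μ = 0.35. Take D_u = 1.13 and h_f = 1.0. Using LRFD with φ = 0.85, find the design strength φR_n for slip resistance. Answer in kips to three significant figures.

R_n = μ · D_u · h_f · T_b · n_s · n_b = 0.35 × 1.13 × 1.0 × 64 × 1 × 3 = 75.94 kips.
Design strength φR_n = 0.85 × 75.94 = 64.5 kips.

64.5 kips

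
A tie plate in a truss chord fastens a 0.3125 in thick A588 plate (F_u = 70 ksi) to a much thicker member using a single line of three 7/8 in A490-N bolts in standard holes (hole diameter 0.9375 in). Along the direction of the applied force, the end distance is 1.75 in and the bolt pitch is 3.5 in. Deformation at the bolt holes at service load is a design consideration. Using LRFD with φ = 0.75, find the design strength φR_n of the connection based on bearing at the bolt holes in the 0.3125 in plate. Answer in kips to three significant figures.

94.1 kips

Per bolt r_n = 1.2 l_c t F_u ≤ 2.4 d t F_u; upper limit = 2.4 × 0.875 × 0.3125 × 70 = 45.94 kips.
Edge bolt: l_c = 1.75 − 0.9375/2 = 1.281 in → 1.2 × 1.281 × 0.3125 × 70 = 33.63 → r_n = 33.63 kips.
Interior bolts: l_c = 3.5 − 0.9375 = 2.562 in → 1.2 × 2.562 × 0.3125 × 70 = 67.27 → r_n = 45.94 kips.
R_n = 1 × 33.63 + 2 × 45.94 = 125.5 kips.
Design strength φR_n = 0.75 × 125.5 = 94.1 kips.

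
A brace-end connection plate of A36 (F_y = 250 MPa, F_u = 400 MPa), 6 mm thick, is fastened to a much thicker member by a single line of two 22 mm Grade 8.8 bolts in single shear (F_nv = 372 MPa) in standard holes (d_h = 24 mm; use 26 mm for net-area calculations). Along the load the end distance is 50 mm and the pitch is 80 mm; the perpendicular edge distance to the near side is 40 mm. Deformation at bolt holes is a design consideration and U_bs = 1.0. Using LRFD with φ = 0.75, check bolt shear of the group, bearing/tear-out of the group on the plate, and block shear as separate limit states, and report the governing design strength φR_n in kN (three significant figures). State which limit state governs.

Bolt shear: A_b = π·22²/4 = 380.1 mm²; R_n = 372 × 380.1 × 2 × 1 / 1000 = 282.8 kN → 0.75 × 282.8 = 212 kN.
Bearing: edge l_c = 38, r_n = 109.4 kN; interior l_c = 56, r_n = 126.7 kN; R_n = 109.4 + 1·126.7 = 236.2 kN → 177 kN.
Block shear: A_gv = 780, A_nv = 546, A_nt = 162 mm²; R_n = min(0.6F_uA_nv, 0.6F_yA_gv) + U_bs·F_u·A_nt = 181.8 kN → 136 kN.
Block shear governs: 136 kN.

136 kN (block shear governs)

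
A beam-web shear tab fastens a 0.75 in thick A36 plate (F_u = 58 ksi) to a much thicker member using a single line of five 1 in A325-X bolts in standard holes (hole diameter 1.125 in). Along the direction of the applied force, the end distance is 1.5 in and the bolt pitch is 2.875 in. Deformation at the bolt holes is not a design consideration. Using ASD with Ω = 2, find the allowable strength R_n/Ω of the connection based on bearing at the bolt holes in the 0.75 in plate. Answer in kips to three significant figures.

259 kips

Per bolt r_n = 1.5 l_c t F_u ≤ 3.0 d t F_u; upper limit = 3.0 × 1 × 0.75 × 58 = 130.5 kips.
Edge bolt: l_c = 1.5 − 1.125/2 = 0.9375 in → 1.5 × 0.9375 × 0.75 × 58 = 61.17 → r_n = 61.17 kips.
Interior bolts: l_c = 2.875 − 1.125 = 1.75 in → 1.5 × 1.75 × 0.75 × 58 = 114.2 → r_n = 114.2 kips.
R_n = 1 × 61.17 + 4 × 114.2 = 517.9 kips.
Allowable strength R_n/Ω = 517.9 / 2 = 259 kips.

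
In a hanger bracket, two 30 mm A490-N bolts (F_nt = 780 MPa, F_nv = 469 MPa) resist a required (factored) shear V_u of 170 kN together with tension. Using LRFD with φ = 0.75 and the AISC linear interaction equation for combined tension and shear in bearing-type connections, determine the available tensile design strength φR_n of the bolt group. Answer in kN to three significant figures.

A_b = π·30²/4 = 706.9 mm²; f_rv = 170 × 1000 / (2 × 706.9) = 120.3 MPa.
F'_nt = 1.3 F_nt − (F_nt / φF_nv) f_rv = 1.3·780 − (780/(0.75·469))·120.3 = 747.3 MPa, capped at F_nt → F'_nt = 747.3 MPa.
R_n = F'_nt · A_b · n = 747.3 × 706.9 × 2 / 1000 = 1057 kN.
Design strength φR_n = 0.75 × 1057 = 792 kN.

792 kN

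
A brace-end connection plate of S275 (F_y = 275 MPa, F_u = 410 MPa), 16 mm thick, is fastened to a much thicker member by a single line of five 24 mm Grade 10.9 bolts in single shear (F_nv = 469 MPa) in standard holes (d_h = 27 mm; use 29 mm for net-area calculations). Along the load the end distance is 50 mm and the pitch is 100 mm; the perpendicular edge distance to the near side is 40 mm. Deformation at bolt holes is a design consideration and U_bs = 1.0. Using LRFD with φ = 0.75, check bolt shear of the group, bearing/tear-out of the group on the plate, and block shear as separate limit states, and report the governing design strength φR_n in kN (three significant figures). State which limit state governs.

796 kN (bolt shear governs)

Bolt shear: A_b = π·24²/4 = 452.4 mm²; R_n = 469 × 452.4 × 5 × 1 / 1000 = 1061 kN → 0.75 × 1061 = 796 kN.
Bearing: edge l_c = 36.5, r_n = 287.3 kN; interior l_c = 73, r_n = 377.9 kN; R_n = 287.3 + 4·377.9 = 1799 kN → 1350 kN.
Block shear: A_gv = 7200, A_nv = 5112, A_nt = 408 mm²; R_n = min(0.6F_uA_nv, 0.6F_yA_gv) + U_bs·F_u·A_nt = 1355 kN → 1020 kN.
Bolt shear governs: 796 kN.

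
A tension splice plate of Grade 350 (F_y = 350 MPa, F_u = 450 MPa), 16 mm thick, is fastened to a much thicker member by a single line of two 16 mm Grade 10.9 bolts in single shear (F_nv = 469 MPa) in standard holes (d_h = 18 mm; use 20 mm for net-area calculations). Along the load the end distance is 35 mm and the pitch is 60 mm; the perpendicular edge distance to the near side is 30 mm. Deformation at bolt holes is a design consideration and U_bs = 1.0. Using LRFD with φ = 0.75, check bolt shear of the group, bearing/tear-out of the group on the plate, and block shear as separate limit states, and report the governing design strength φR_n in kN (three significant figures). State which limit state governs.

141 kN (bolt shear governs)

Bolt shear: A_b = π·16²/4 = 201.1 mm²; R_n = 469 × 201.1 × 2 × 1 / 1000 = 188.6 kN → 0.75 × 188.6 = 141 kN.
Bearing: edge l_c = 26, r_n = 224.6 kN; interior l_c = 42, r_n = 276.5 kN; R_n = 224.6 + 1·276.5 = 501.1 kN → 376 kN.
Block shear: A_gv = 1520, A_nv = 1040, A_nt = 320 mm²; R_n = min(0.6F_uA_nv, 0.6F_yA_gv) + U_bs·F_u·A_nt = 424.8 kN → 319 kN.
Bolt shear governs: 141 kN.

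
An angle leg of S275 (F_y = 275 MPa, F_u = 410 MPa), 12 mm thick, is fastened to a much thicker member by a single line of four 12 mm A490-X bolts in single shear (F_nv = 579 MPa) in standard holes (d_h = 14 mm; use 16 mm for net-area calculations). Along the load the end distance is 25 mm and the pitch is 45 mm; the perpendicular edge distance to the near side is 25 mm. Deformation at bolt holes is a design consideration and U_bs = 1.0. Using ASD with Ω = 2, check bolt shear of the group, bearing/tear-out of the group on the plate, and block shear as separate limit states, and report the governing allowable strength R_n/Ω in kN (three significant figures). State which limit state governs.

131 kN (bolt shear governs)

Bolt shear: A_b = π·12²/4 = 113.1 mm²; R_n = 579 × 113.1 × 4 × 1 / 1000 = 261.9 kN → 261.9 / 2 = 131 kN.
Bearing: edge l_c = 18, r_n = 106.3 kN; interior l_c = 31, r_n = 141.7 kN; R_n = 106.3 + 3·141.7 = 531.4 kN → 266 kN.
Block shear: A_gv = 1920, A_nv = 1248, A_nt = 204 mm²; R_n = min(0.6F_uA_nv, 0.6F_yA_gv) + U_bs·F_u·A_nt = 390.6 kN → 195 kN.
Bolt shear governs: 131 kN.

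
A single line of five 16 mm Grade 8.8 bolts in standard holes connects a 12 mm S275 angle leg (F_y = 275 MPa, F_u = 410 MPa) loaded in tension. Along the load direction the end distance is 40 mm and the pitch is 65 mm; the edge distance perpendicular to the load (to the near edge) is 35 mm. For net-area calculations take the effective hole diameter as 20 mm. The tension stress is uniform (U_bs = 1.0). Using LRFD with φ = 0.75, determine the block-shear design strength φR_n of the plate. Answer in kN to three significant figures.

538 kN

Shear plane L_v = 40 + 4·65 = 300 mm; A_gv = 300 × 12 = 3600 mm².
A_nv = (300 − 4.5·20) × 12 = 2520 mm².
A_nt = (35 − 0.5·20) × 12 = 300 mm².
0.6 F_u A_nv = 619.9 kN; 0.6 F_y A_gv = 594 kN → shear yielding governs the shear term.
R_n = 594 + 1.0 × 410 × 300 / 1000 = 717 kN.
Design strength φR_n = 0.75 × 717 = 538 kN.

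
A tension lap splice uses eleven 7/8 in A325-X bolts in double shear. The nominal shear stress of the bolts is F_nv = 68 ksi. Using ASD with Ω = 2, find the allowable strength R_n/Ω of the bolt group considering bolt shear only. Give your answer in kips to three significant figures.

A_b = π × 0.875² / 4 = 0.6013 in².
R_n = F_nv · A_b · n · n_s = 68 × 0.6013 × 11 × 2 = 899.6 kips.
Allowable strength R_n/Ω = 899.6 / 2 = 450 kips.

450 kips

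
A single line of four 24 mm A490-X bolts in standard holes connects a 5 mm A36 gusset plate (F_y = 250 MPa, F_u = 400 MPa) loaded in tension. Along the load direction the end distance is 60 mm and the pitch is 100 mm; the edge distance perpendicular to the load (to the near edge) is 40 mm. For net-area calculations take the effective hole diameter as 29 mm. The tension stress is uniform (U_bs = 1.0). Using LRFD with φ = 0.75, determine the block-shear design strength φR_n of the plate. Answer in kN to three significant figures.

Shear plane L_v = 60 + 3·100 = 360 mm; A_gv = 360 × 5 = 1800 mm².
A_nv = (360 − 3.5·29) × 5 = 1292 mm².
A_nt = (40 − 0.5·29) × 5 = 127.5 mm².
0.6 F_u A_nv = 310.2 kN; 0.6 F_y A_gv = 270 kN → shear yielding governs the shear term.
R_n = 270 + 1.0 × 400 × 127.5 / 1000 = 321 kN.
Design strength φR_n = 0.75 × 321 = 241 kN.

241 kN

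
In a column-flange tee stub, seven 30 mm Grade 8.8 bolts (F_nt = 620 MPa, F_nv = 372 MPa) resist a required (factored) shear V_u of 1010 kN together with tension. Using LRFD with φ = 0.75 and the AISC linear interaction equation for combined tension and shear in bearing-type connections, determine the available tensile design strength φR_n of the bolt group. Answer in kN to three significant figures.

A_b = π·30²/4 = 706.9 mm²; f_rv = 1010 × 1000 / (7 × 706.9) = 204.1 MPa.
F'_nt = 1.3 F_nt − (F_nt / φF_nv) f_rv = 1.3·620 − (620/(0.75·372))·204.1 = 352.4 MPa, capped at F_nt → F'_nt = 352.4 MPa.
R_n = F'_nt · A_b · n = 352.4 × 706.9 × 7 / 1000 = 1744 kN.
Design strength φR_n = 0.75 × 1744 = 1310 kN.

1310 kN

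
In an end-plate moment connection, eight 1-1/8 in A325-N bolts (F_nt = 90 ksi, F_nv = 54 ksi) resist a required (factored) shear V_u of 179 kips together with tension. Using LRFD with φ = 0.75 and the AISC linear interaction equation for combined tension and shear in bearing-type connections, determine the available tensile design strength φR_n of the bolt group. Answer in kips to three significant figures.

399 kips

A_b = π·1.125²/4 = 0.994 in²; f_rv = 179 / (8 × 0.994) = 22.51 ksi.
F'_nt = 1.3 F_nt − (F_nt / φF_nv) f_rv = 1.3·90 − (90/(0.75·54))·22.51 = 66.98 ksi, capped at F_nt → F'_nt = 66.98 ksi.
R_n = F'_nt · A_b · n = 66.98 × 0.994 × 8 = 532.6 kips.
Design strength φR_n = 0.75 × 532.6 = 399 kips.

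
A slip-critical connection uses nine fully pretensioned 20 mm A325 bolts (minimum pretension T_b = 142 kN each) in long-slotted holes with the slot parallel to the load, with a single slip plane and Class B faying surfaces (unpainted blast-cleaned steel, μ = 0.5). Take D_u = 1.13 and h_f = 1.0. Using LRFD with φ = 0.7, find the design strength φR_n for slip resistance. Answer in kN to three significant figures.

505 kN

R_n = μ · D_u · h_f · T_b · n_s · n_b = 0.5 × 1.13 × 1.0 × 142 × 1 × 9 = 722.1 kN.
Design strength φR_n = 0.7 × 722.1 = 505 kN.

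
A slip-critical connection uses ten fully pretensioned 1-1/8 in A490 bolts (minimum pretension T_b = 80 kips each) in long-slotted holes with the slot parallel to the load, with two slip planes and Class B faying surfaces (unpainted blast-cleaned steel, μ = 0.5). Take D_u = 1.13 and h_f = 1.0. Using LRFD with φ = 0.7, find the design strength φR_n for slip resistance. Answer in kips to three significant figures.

633 kips

R_n = μ · D_u · h_f · T_b · n_s · n_b = 0.5 × 1.13 × 1.0 × 80 × 2 × 10 = 904 kips.
Design strength φR_n = 0.7 × 904 = 633 kips.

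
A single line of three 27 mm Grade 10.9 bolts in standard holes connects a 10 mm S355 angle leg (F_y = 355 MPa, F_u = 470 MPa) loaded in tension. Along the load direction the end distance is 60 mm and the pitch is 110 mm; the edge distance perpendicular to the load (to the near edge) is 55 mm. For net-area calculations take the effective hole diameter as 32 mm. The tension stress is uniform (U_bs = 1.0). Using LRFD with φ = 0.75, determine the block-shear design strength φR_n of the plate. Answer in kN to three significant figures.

560 kN

Shear plane L_v = 60 + 2·110 = 280 mm; A_gv = 280 × 10 = 2800 mm².
A_nv = (280 − 2.5·32) × 10 = 2000 mm².
A_nt = (55 − 0.5·32) × 10 = 390 mm².
0.6 F_u A_nv = 564 kN; 0.6 F_y A_gv = 596.4 kN → shear rupture governs the shear term.
R_n = 564 + 1.0 × 470 × 390 / 1000 = 747.3 kN.
Design strength φR_n = 0.75 × 747.3 = 560 kN.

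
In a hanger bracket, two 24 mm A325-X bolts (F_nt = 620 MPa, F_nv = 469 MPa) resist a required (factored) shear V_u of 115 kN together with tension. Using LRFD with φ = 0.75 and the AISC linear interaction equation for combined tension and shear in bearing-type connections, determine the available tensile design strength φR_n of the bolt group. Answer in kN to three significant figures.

395 kN

A_b = π·24²/4 = 452.4 mm²; f_rv = 115 × 1000 / (2 × 452.4) = 127.1 MPa.
F'_nt = 1.3 F_nt − (F_nt / φF_nv) f_rv = 1.3·620 − (620/(0.75·469))·127.1 = 582 MPa, capped at F_nt → F'_nt = 582 MPa.
R_n = F'_nt · A_b · n = 582 × 452.4 × 2 / 1000 = 526.6 kN.
Design strength φR_n = 0.75 × 526.6 = 395 kN.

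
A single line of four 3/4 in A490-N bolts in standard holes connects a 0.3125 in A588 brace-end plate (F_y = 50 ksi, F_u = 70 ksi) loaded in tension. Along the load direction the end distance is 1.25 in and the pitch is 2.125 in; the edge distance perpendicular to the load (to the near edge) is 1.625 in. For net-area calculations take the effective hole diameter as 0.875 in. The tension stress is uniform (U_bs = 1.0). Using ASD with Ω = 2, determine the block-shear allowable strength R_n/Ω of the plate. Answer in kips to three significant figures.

42.9 kips

Shear plane L_v = 1.25 + 3·2.125 = 7.625 in; A_gv = 7.625 × 0.3125 = 2.383 in².
A_nv = (7.625 − 3.5·0.875) × 0.3125 = 1.426 in².
A_nt = (1.625 − 0.5·0.875) × 0.3125 = 0.3711 in².
0.6 F_u A_nv = 59.88 kips; 0.6 F_y A_gv = 71.48 kips → shear rupture governs the shear term.
R_n = 59.88 + 1.0 × 70 × 0.3711 = 85.86 kips.
Allowable strength R_n/Ω = 85.86 / 2 = 42.9 kips.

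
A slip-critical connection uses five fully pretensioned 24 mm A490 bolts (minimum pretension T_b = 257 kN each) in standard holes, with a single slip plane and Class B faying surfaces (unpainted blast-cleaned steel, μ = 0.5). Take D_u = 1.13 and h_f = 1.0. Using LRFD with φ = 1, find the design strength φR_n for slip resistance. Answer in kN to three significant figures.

726 kN

R_n = μ · D_u · h_f · T_b · n_s · n_b = 0.5 × 1.13 × 1.0 × 257 × 1 × 5 = 726 kN.
Design strength φR_n = 1 × 726 = 726 kN.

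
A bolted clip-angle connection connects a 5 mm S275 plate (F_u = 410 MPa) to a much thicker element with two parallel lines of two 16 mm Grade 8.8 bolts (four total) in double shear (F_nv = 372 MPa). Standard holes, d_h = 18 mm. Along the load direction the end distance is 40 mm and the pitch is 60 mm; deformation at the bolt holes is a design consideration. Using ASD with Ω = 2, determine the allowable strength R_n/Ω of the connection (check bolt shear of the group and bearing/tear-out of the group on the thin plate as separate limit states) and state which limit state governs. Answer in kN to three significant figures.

Bolt shear: A_b = π·16²/4 = 201.1 mm²; R_n = 372 × 201.1 × 4 × 2 / 1000 = 598.4 kN → 598.4 / 2 = 299 kN.
Bearing (1.2 l_c t F_u ≤ 2.4 d t F_u): upper limit = 2.4·16·5·410 / 1000 = 78.72 kN.
  Edge l_c = 40 − 18/2 = 31 → r_n = 76.26 kN; interior l_c = 60 − 18 = 42 → r_n = 78.72 kN.
  R_n,bearing = 2·76.26 + 2·78.72 = 310 kN → 310 / 2 = 155 kN.
Bearing governs: 155 kN.

155 kN (bearing governs)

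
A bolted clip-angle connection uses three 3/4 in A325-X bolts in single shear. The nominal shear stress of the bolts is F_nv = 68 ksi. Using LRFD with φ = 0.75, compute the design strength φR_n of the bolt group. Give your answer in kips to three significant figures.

A_b = π × 0.75² / 4 = 0.4418 in².
R_n = F_nv · A_b · n · n_s = 68 × 0.4418 × 3 × 1 = 90.12 kips.
Design strength φR_n = 0.75 × 90.12 = 67.6 kips.

67.6 kips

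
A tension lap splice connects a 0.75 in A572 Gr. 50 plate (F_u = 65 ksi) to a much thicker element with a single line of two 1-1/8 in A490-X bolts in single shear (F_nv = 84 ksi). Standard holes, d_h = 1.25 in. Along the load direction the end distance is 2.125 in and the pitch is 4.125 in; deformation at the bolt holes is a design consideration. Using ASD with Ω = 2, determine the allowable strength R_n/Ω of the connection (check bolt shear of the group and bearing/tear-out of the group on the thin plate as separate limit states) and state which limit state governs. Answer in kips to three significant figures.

83.5 kips (bolt shear governs)

Bolt shear: A_b = π·1.125²/4 = 0.994 in²; R_n = 84 × 0.994 × 2 × 1 = 167 kips → 167 / 2 = 83.5 kips.
Bearing (1.2 l_c t F_u ≤ 2.4 d t F_u): upper limit = 2.4·1.125·0.75·65 = 131.6 kips.
  Edge l_c = 2.125 − 1.25/2 = 1.5 → r_n = 87.75 kips; interior l_c = 4.125 − 1.25 = 2.875 → r_n = 131.6 kips.
  R_n,bearing = 1·87.75 + 1·131.6 = 219.4 kips → 219.4 / 2 = 110 kips.
Bolt shear governs: 83.5 kips.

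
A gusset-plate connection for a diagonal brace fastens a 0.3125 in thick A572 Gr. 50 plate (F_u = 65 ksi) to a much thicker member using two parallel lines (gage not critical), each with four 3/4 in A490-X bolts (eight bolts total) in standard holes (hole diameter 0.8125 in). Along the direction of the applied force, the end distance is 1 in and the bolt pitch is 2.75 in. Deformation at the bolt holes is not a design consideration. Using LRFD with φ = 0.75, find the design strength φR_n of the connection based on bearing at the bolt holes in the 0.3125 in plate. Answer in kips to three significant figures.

Per bolt r_n = 1.5 l_c t F_u ≤ 3.0 d t F_u; upper limit = 3.0 × 0.75 × 0.3125 × 65 = 45.7 kips.
Edge bolt: l_c = 1 − 0.8125/2 = 0.5938 in → 1.5 × 0.5938 × 0.3125 × 65 = 18.09 → r_n = 18.09 kips.
Interior bolts: l_c = 2.75 − 0.8125 = 1.938 in → 1.5 × 1.938 × 0.3125 × 65 = 59.03 → r_n = 45.7 kips.
R_n = 2 × 18.09 + 6 × 45.7 = 310.4 kips.
Design strength φR_n = 0.75 × 310.4 = 233 kips.

233 kips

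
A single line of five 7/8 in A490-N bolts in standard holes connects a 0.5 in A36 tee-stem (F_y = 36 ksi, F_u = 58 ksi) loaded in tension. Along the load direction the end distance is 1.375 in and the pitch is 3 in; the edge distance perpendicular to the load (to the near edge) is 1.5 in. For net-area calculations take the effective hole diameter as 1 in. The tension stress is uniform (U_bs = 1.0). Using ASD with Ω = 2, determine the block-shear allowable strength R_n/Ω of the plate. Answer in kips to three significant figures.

Shear plane L_v = 1.375 + 4·3 = 13.38 in; A_gv = 13.38 × 0.5 = 6.688 in².
A_nv = (13.38 − 4.5·1) × 0.5 = 4.438 in².
A_nt = (1.5 − 0.5·1) × 0.5 = 0.5 in².
0.6 F_u A_nv = 154.4 kips; 0.6 F_y A_gv = 144.4 kips → shear yielding governs the shear term.
R_n = 144.4 + 1.0 × 58 × 0.5 = 173.4 kips.
Allowable strength R_n/Ω = 173.4 / 2 = 86.7 kips.

86.7 kips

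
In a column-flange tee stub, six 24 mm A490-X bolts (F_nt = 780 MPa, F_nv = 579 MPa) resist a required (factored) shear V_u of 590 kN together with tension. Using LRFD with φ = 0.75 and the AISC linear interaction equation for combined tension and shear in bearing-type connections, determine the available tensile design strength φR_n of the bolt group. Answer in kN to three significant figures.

A_b = π·24²/4 = 452.4 mm²; f_rv = 590 × 1000 / (6 × 452.4) = 217.4 MPa.
F'_nt = 1.3 F_nt − (F_nt / φF_nv) f_rv = 1.3·780 − (780/(0.75·579))·217.4 = 623.6 MPa, capped at F_nt → F'_nt = 623.6 MPa.
R_n = F'_nt · A_b · n = 623.6 × 452.4 × 6 / 1000 = 1693 kN.
Design strength φR_n = 0.75 × 1693 = 1270 kN.

1270 kN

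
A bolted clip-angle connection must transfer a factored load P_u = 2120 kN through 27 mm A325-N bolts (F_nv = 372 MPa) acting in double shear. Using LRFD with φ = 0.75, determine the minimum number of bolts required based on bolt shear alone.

A_b = π·27²/4 = 572.6 mm².
Per-bolt design strength φR_n = 0.75 × 372 × 572.6 × 2 / 1000 = 319.5 kN.
n ≥ 2120 / 319.5 = 6.636 → use 7 bolts.

7 bolts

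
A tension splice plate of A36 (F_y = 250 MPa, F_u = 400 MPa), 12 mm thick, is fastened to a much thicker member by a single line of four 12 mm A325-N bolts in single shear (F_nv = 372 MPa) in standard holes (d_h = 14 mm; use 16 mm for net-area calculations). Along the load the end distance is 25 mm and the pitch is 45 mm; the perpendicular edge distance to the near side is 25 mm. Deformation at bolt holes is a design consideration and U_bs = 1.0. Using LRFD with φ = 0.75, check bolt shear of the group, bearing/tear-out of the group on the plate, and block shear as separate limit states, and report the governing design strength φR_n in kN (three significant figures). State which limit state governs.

126 kN (bolt shear governs)

Bolt shear: A_b = π·12²/4 = 113.1 mm²; R_n = 372 × 113.1 × 4 × 1 / 1000 = 168.3 kN → 0.75 × 168.3 = 126 kN.
Bearing: edge l_c = 18, r_n = 103.7 kN; interior l_c = 31, r_n = 138.2 kN; R_n = 103.7 + 3·138.2 = 518.4 kN → 389 kN.
Block shear: A_gv = 1920, A_nv = 1248, A_nt = 204 mm²; R_n = min(0.6F_uA_nv, 0.6F_yA_gv) + U_bs·F_u·A_nt = 369.6 kN → 277 kN.
Bolt shear governs: 126 kN.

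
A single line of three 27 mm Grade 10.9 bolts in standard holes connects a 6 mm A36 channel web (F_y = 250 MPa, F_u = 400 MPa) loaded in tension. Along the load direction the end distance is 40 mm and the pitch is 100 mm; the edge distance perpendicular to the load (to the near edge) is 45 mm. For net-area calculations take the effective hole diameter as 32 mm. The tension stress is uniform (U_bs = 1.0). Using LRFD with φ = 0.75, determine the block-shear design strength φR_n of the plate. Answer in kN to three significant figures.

214 kN

Shear plane L_v = 40 + 2·100 = 240 mm; A_gv = 240 × 6 = 1440 mm².
A_nv = (240 − 2.5·32) × 6 = 960 mm².
A_nt = (45 − 0.5·32) × 6 = 174 mm².
0.6 F_u A_nv = 230.4 kN; 0.6 F_y A_gv = 216 kN → shear yielding governs the shear term.
R_n = 216 + 1.0 × 400 × 174 / 1000 = 285.6 kN.
Design strength φR_n = 0.75 × 285.6 = 214 kN.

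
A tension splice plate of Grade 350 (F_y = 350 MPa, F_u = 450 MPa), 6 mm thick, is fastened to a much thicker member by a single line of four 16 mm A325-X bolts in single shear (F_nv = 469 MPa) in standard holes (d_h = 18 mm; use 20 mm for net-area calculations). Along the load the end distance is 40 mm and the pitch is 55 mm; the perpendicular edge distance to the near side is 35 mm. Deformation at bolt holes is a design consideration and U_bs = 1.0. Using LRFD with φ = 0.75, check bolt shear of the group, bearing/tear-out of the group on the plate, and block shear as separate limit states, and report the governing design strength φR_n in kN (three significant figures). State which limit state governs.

Bolt shear: A_b = π·16²/4 = 201.1 mm²; R_n = 469 × 201.1 × 4 × 1 / 1000 = 377.2 kN → 0.75 × 377.2 = 283 kN.
Bearing: edge l_c = 31, r_n = 100.4 kN; interior l_c = 37, r_n = 103.7 kN; R_n = 100.4 + 3·103.7 = 411.5 kN → 309 kN.
Block shear: A_gv = 1230, A_nv = 810, A_nt = 150 mm²; R_n = min(0.6F_uA_nv, 0.6F_yA_gv) + U_bs·F_u·A_nt = 286.2 kN → 215 kN.
Block shear governs: 215 kN.

215 kN (block shear governs)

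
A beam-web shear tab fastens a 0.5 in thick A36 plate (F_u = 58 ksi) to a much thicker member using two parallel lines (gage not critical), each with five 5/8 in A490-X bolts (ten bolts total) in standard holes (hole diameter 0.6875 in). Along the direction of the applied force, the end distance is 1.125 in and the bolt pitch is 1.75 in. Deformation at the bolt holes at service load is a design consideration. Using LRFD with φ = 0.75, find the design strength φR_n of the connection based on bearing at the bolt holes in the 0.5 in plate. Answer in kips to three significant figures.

263 kips

Per bolt r_n = 1.2 l_c t F_u ≤ 2.4 d t F_u; upper limit = 2.4 × 0.625 × 0.5 × 58 = 43.5 kips.
Edge bolt: l_c = 1.125 − 0.6875/2 = 0.7812 in → 1.2 × 0.7812 × 0.5 × 58 = 27.19 → r_n = 27.19 kips.
Interior bolts: l_c = 1.75 − 0.6875 = 1.062 in → 1.2 × 1.062 × 0.5 × 58 = 36.97 → r_n = 36.97 kips.
R_n = 2 × 27.19 + 8 × 36.97 = 350.2 kips.
Design strength φR_n = 0.75 × 350.2 = 263 kips.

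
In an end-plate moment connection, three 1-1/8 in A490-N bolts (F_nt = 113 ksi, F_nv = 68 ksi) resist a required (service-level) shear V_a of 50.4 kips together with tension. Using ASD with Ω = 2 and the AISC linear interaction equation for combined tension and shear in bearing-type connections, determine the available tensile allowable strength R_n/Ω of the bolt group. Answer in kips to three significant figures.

A_b = π·1.125²/4 = 0.994 in²; f_rv = 50.4 / (3 × 0.994) = 16.9 ksi.
F'_nt = 1.3 F_nt − (Ω F_nt / F_nv) f_rv = 1.3·113 − (2·113/68)·16.9 = 90.73 ksi, capped at F_nt → F'_nt = 90.73 ksi.
R_n = F'_nt · A_b · n = 90.73 × 0.994 × 3 = 270.6 kips.
Allowable strength R_n/Ω = 270.6 / 2 = 135 kips.

135 kips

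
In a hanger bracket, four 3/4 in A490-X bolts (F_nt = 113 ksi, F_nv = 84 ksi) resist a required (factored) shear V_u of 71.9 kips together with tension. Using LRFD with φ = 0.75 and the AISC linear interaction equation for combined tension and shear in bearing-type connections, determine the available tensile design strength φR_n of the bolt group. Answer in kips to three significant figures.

A_b = π·0.75²/4 = 0.4418 in²; f_rv = 71.9 / (4 × 0.4418) = 40.69 ksi.
F'_nt = 1.3 F_nt − (F_nt / φF_nv) f_rv = 1.3·113 − (113/(0.75·84))·40.69 = 73.92 ksi, capped at F_nt → F'_nt = 73.92 ksi.
R_n = F'_nt · A_b · n = 73.92 × 0.4418 × 4 = 130.6 kips.
Design strength φR_n = 0.75 × 130.6 = 98 kips.

98 kips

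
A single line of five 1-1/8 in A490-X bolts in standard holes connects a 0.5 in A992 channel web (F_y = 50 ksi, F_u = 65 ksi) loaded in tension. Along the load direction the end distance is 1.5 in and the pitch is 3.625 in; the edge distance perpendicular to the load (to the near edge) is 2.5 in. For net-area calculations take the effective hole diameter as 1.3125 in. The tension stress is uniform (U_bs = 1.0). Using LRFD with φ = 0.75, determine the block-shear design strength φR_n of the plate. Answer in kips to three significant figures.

Shear plane L_v = 1.5 + 4·3.625 = 16 in; A_gv = 16 × 0.5 = 8 in².
A_nv = (16 − 4.5·1.3125) × 0.5 = 5.047 in².
A_nt = (2.5 − 0.5·1.3125) × 0.5 = 0.9219 in².
0.6 F_u A_nv = 196.8 kips; 0.6 F_y A_gv = 240 kips → shear rupture governs the shear term.
R_n = 196.8 + 1.0 × 65 × 0.9219 = 256.8 kips.
Design strength φR_n = 0.75 × 256.8 = 193 kips.

193 kips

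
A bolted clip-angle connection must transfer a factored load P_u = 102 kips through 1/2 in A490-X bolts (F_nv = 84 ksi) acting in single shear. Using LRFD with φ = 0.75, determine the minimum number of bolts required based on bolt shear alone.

9 bolts

A_b = π·0.5²/4 = 0.1963 in².
Per-bolt design strength φR_n = 0.75 × 84 × 0.1963 × 1 = 12.37 kips.
n ≥ 102 / 12.37 = 8.246 → use 9 bolts.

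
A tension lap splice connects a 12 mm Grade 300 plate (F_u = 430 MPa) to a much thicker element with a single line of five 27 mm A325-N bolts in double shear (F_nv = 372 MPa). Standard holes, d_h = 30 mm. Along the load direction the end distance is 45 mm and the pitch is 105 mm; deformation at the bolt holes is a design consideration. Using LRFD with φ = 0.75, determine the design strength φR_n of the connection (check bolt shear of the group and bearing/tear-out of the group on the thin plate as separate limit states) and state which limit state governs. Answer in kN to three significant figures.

Bolt shear: A_b = π·27²/4 = 572.6 mm²; R_n = 372 × 572.6 × 5 × 2 / 1000 = 2130 kN → 0.75 × 2130 = 1600 kN.
Bearing (1.2 l_c t F_u ≤ 2.4 d t F_u): upper limit = 2.4·27·12·430 / 1000 = 334.4 kN.
  Edge l_c = 45 − 30/2 = 30 → r_n = 185.8 kN; interior l_c = 105 − 30 = 75 → r_n = 334.4 kN.
  R_n,bearing = 1·185.8 + 4·334.4 = 1523 kN → 0.75 × 1523 = 1140 kN.
Bearing governs: 1140 kN.

1140 kN (bearing governs)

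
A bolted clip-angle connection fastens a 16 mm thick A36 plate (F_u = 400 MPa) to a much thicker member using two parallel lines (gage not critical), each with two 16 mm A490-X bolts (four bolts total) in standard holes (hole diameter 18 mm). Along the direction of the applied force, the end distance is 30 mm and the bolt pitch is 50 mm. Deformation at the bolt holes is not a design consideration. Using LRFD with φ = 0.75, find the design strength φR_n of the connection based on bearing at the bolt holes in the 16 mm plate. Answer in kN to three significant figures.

Per bolt r_n = 1.5 l_c t F_u ≤ 3.0 d t F_u; upper limit = 3.0 × 16 × 16 × 400 / 1000 = 307.2 kN.
Edge bolt: l_c = 30 − 18/2 = 21 mm → 1.5 × 21 × 16 × 400 / 1000 = 201.6 → r_n = 201.6 kN.
Interior bolts: l_c = 50 − 18 = 32 mm → 1.5 × 32 × 16 × 400 / 1000 = 307.2 → r_n = 307.2 kN.
R_n = 2 × 201.6 + 2 × 307.2 = 1018 kN.
Design strength φR_n = 0.75 × 1018 = 763 kN.

763 kN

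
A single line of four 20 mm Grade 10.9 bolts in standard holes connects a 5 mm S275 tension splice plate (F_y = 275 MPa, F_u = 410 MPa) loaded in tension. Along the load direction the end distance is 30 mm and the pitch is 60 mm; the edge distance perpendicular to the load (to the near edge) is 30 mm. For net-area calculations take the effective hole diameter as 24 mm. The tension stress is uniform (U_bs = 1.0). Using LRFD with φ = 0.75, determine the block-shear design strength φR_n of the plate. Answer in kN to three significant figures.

144 kN

Shear plane L_v = 30 + 3·60 = 210 mm; A_gv = 210 × 5 = 1050 mm².
A_nv = (210 − 3.5·24) × 5 = 630 mm².
A_nt = (30 − 0.5·24) × 5 = 90 mm².
0.6 F_u A_nv = 155 kN; 0.6 F_y A_gv = 173.2 kN → shear rupture governs the shear term.
R_n = 155 + 1.0 × 410 × 90 / 1000 = 191.9 kN.
Design strength φR_n = 0.75 × 191.9 = 144 kN.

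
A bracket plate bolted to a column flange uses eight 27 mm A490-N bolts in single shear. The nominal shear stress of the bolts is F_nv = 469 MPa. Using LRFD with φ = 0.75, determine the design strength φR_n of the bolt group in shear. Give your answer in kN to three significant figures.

1610 kN

A_b = π × 27² / 4 = 572.6 mm².
R_n = F_nv · A_b · n · n_s = 469 × 572.6 × 8 × 1 / 1000 = 2148 kN.
Design strength φR_n = 0.75 × 2148 = 1610 kN.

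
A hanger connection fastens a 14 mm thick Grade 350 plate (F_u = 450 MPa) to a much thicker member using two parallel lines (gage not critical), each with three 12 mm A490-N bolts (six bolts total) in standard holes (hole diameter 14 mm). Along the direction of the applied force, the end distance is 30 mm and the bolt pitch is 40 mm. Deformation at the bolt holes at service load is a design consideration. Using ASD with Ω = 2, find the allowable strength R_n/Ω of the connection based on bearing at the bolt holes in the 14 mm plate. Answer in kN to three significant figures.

Per bolt r_n = 1.2 l_c t F_u ≤ 2.4 d t F_u; upper limit = 2.4 × 12 × 14 × 450 / 1000 = 181.4 kN.
Edge bolt: l_c = 30 − 14/2 = 23 mm → 1.2 × 23 × 14 × 450 / 1000 = 173.9 → r_n = 173.9 kN.
Interior bolts: l_c = 40 − 14 = 26 mm → 1.2 × 26 × 14 × 450 / 1000 = 196.6 → r_n = 181.4 kN.
R_n = 2 × 173.9 + 4 × 181.4 = 1074 kN.
Allowable strength R_n/Ω = 1074 / 2 = 537 kN.

537 kN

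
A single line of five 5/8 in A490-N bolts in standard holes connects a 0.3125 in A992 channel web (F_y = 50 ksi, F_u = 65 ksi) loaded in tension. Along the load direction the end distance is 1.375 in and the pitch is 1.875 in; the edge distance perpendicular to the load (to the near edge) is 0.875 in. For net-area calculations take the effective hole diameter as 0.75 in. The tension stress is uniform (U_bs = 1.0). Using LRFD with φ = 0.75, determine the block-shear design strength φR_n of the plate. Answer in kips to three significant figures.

57.9 kips

Shear plane L_v = 1.375 + 4·1.875 = 8.875 in; A_gv = 8.875 × 0.3125 = 2.773 in².
A_nv = (8.875 − 4.5·0.75) × 0.3125 = 1.719 in².
A_nt = (0.875 − 0.5·0.75) × 0.3125 = 0.1562 in².
0.6 F_u A_nv = 67.03 kips; 0.6 F_y A_gv = 83.2 kips → shear rupture governs the shear term.
R_n = 67.03 + 1.0 × 65 × 0.1562 = 77.19 kips.
Design strength φR_n = 0.75 × 77.19 = 57.9 kips.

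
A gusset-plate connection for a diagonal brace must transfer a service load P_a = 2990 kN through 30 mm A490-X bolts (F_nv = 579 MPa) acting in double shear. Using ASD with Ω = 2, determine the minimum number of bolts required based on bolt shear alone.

8 bolts

A_b = π·30²/4 = 706.9 mm².
Per-bolt allowable strength R_n/Ω = 579 × 706.9 × 2 / 1000 / 2 = 409.3 kN.
n ≥ 2990 / 409.3 = 7.306 → use 8 bolts.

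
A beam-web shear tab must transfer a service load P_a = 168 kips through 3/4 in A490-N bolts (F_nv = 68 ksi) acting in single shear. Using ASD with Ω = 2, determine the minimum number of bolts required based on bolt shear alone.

12 bolts

A_b = π·0.75²/4 = 0.4418 in².
Per-bolt allowable strength R_n/Ω = 68 × 0.4418 × 1 / 2 = 15.02 kips.
n ≥ 168 / 15.02 = 11.18 → use 12 bolts.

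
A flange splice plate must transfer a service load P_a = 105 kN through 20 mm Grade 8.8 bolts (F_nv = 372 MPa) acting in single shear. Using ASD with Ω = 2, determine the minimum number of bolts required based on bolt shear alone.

2 bolts

A_b = π·20²/4 = 314.2 mm².
Per-bolt allowable strength R_n/Ω = 372 × 314.2 × 1 / 1000 / 2 = 58.43 kN.
n ≥ 105 / 58.43 = 1.797 → use 2 bolts.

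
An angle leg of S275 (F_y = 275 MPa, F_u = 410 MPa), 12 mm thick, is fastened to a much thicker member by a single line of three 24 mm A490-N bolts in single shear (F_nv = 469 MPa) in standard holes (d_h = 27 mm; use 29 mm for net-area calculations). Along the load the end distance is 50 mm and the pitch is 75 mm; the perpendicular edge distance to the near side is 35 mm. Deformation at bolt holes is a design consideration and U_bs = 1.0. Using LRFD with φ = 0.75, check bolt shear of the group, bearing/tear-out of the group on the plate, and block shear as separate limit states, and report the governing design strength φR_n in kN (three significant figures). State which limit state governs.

358 kN (block shear governs)

Bolt shear: A_b = π·24²/4 = 452.4 mm²; R_n = 469 × 452.4 × 3 × 1 / 1000 = 636.5 kN → 0.75 × 636.5 = 477 kN.
Bearing: edge l_c = 36.5, r_n = 215.5 kN; interior l_c = 48, r_n = 283.4 kN; R_n = 215.5 + 2·283.4 = 782.3 kN → 587 kN.
Block shear: A_gv = 2400, A_nv = 1530, A_nt = 246 mm²; R_n = min(0.6F_uA_nv, 0.6F_yA_gv) + U_bs·F_u·A_nt = 477.2 kN → 358 kN.
Block shear governs: 358 kN.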